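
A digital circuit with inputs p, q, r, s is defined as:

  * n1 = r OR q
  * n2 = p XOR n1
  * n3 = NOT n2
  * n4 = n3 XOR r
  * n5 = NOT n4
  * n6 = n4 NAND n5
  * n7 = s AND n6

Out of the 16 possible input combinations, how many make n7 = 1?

8

n7 = s AND n6 must be 1, so both s = 1 and n6 = 1.
n6 = n4 NAND n5 must be 1, so at least one of n4, n5 is 0.
Enumerating the 16 input combinations, 8 give n7 = 1 and 8 give n7 = 0.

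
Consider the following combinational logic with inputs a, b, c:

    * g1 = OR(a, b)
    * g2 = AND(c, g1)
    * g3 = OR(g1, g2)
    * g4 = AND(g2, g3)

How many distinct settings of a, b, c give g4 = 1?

g4 = AND(g2, g3) must be 1, so both g2 = 1 and g3 = 1.
g2 = AND(c, g1) must be 1, so both c = 1 and g1 = 1.
Satisfying assignments:
  a=0, b=1, c=1
  a=1, b=0, c=1
  a=1, b=1, c=1

3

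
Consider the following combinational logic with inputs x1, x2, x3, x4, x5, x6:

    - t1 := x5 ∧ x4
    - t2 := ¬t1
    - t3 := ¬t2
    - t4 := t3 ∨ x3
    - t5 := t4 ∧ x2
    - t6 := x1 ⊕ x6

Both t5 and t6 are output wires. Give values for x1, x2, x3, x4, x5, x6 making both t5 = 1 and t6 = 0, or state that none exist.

Check with x1=1, x2=1, x3=1, x4=1, x5=0, x6=1:
t1 = x5 ∧ x4 = 0 ∧ 1 = 0
t2 = ¬t1 = ¬0 = 1
t3 = ¬t2 = ¬1 = 0
t4 = t3 ∨ x3 = 0 ∨ 1 = 1
t5 = t4 ∧ x2 = 1 ∧ 1 = 1
t6 = x1 ⊕ x6 = 1 ⊕ 1 = 0
So t5 = 1 and t6 = 0.

x1=1, x2=1, x3=1, x4=1, x5=0, x6=1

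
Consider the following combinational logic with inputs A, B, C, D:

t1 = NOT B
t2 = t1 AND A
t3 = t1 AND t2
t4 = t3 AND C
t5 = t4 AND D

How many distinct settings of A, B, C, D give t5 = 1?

1

t5 = t4 AND D must be 1, so both t4 = 1 and D = 1.
t4 = t3 AND C must be 1, so both t3 = 1 and C = 1.
Enumerating the 16 input combinations, 1 give t5 = 1 and 15 give t5 = 0.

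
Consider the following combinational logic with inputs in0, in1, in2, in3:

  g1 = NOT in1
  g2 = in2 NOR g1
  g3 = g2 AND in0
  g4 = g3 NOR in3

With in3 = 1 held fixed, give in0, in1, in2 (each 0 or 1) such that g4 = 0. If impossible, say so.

in0=1 in1=1 in2=0

Check with in3 = 1 and in0=1, in1=1, in2=0:
g1 = NOT in1 = NOT 1 = 0
g2 = in2 NOR g1 = 0 NOR 0 = 1
g3 = g2 AND in0 = 1 AND 1 = 1
g4 = g3 NOR in3 = 1 NOR 1 = 0
So g4 = 0.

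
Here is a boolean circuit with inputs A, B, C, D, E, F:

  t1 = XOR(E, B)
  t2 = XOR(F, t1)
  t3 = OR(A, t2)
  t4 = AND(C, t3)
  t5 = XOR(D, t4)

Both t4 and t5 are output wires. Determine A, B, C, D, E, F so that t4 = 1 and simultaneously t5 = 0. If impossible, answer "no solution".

A=1, B=1, C=1, D=1, E=1, F=1

Check with A=1, B=1, C=1, D=1, E=1, F=1:
t1 = XOR(E, B) = XOR(1, 1) = 0
t2 = XOR(F, t1) = XOR(1, 0) = 1
t3 = OR(A, t2) = OR(1, 1) = 1
t4 = AND(C, t3) = AND(1, 1) = 1
t5 = XOR(D, t4) = XOR(1, 1) = 0
So t4 = 1 and t5 = 0.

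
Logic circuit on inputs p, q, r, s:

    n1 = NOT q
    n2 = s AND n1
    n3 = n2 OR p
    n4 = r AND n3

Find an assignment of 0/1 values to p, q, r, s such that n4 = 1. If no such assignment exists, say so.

n4 = r AND n3 must be 1, so both r = 1 and n3 = 1.
n3 = n2 OR p must be 1, so at least one of n2, p is 1.
Check with p=1, q=0, r=1, s=0:
n1 = NOT q = NOT 0 = 1
n2 = s AND n1 = 0 AND 1 = 0
n3 = n2 OR p = 0 OR 1 = 1
n4 = r AND n3 = 1 AND 1 = 1
So n4 = 1 as required.

p=1, q=0, r=1, s=0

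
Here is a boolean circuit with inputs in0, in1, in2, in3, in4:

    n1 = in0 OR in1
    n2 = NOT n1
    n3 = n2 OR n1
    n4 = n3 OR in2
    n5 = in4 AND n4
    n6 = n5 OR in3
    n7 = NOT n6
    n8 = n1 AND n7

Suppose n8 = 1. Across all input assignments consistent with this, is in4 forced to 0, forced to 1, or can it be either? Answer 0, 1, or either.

0

n8 = n1 AND n7 must be 1, so both n1 = 1 and n7 = 1.
n1 = in0 OR in1 must be 1, so at least one of in0, in1 is 1.
Every assignment with n8 = 1 has in4 = 0; there are 6 such assignment(s).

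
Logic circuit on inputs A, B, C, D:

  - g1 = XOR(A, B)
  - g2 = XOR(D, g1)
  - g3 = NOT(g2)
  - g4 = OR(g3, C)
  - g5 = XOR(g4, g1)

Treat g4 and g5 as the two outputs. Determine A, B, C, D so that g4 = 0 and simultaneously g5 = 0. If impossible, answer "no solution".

A=1, B=1, C=0, D=1

Check with A=1, B=1, C=0, D=1:
g1 = XOR(A, B) = XOR(1, 1) = 0
g2 = XOR(D, g1) = XOR(1, 0) = 1
g3 = NOT(g2) = NOT 1 = 0
g4 = OR(g3, C) = OR(0, 0) = 0
g5 = XOR(g4, g1) = XOR(0, 0) = 0
So g4 = 0 and g5 = 0.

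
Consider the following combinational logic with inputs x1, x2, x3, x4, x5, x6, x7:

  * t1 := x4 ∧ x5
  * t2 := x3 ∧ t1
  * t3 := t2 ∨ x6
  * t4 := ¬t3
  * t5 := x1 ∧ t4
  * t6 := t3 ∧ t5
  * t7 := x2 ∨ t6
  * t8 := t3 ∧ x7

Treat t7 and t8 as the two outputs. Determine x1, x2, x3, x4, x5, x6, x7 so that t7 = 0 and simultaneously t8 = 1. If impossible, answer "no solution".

x1=0, x2=0, x3=1, x4=0, x5=0, x6=1, x7=1

Check with x1=0, x2=0, x3=1, x4=0, x5=0, x6=1, x7=1:
t1 = x4 ∧ x5 = 0 ∧ 0 = 0
t2 = x3 ∧ t1 = 1 ∧ 0 = 0
t3 = t2 ∨ x6 = 0 ∨ 1 = 1
t4 = ¬t3 = ¬1 = 0
t5 = x1 ∧ t4 = 0 ∧ 0 = 0
t6 = t3 ∧ t5 = 1 ∧ 0 = 0
t7 = x2 ∨ t6 = 0 ∨ 0 = 0
t8 = t3 ∧ x7 = 1 ∧ 1 = 1
So t7 = 0 and t8 = 1.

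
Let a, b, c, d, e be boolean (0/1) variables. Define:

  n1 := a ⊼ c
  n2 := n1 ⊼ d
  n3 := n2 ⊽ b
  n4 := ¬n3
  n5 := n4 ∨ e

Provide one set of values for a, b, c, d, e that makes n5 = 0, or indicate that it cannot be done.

a=1, b=0, c=0, d=1, e=0

Check with a=1, b=0, c=0, d=1, e=0:
n1 = a ⊼ c = 1 ⊼ 0 = 1
n2 = n1 ⊼ d = 1 ⊼ 1 = 0
n3 = n2 ⊽ b = 0 ⊽ 0 = 1
n4 = ¬n3 = ¬1 = 0
n5 = n4 ∨ e = 0 ∨ 0 = 0
So n5 = 0 as required.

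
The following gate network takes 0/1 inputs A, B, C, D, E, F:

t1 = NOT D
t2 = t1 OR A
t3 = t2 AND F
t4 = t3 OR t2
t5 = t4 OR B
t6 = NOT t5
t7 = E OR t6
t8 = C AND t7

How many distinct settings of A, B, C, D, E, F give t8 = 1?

18

t8 = C AND t7 must be 1, so both C = 1 and t7 = 1.
t7 = E OR t6 must be 1, so at least one of E, t6 is 1.
Enumerating the 64 input combinations, 18 give t8 = 1 and 46 give t8 = 0.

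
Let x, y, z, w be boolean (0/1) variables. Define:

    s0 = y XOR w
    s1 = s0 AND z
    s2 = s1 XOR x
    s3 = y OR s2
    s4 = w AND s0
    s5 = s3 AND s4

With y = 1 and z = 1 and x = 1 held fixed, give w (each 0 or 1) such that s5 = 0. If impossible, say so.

w=1

s5 = s3 AND s4 must be 0, so at least one of s3, s4 is 0.
Check with y = 1 and z = 1 and x = 1 and w=1:
s0 = y XOR w = 1 XOR 1 = 0
s1 = s0 AND z = 0 AND 1 = 0
s2 = s1 XOR x = 0 XOR 1 = 1
s3 = y OR s2 = 1 OR 1 = 1
s4 = w AND s0 = 1 AND 0 = 0
s5 = s3 AND s4 = 1 AND 0 = 0
So s5 = 0.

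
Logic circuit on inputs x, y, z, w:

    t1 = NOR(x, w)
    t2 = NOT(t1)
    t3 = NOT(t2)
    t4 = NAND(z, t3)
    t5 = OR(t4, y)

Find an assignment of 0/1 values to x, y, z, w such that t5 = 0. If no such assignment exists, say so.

t5 = OR(t4, y) must be 0, so both t4 = 0 and y = 0.
Check with x=0 y=0 z=1 w=0:
t1 = NOR(x, w) = NOR(0, 0) = 1
t2 = NOT(t1) = NOT 1 = 0
t3 = NOT(t2) = NOT 0 = 1
t4 = NAND(z, t3) = NAND(1, 1) = 0
t5 = OR(t4, y) = OR(0, 0) = 0
So t5 = 0 as required.

x=0 y=0 z=1 w=0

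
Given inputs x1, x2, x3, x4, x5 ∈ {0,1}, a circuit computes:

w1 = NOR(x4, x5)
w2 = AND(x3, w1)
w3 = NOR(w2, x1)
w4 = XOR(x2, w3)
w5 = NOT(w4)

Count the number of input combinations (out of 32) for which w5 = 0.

16

w5 = NOT(w4) must be 0, so w4 = 1.
w4 = XOR(x2, w3) must be 1, so x2 and w3 differ.
Enumerating the 32 input combinations, 16 give w5 = 0 and 16 give w5 = 1.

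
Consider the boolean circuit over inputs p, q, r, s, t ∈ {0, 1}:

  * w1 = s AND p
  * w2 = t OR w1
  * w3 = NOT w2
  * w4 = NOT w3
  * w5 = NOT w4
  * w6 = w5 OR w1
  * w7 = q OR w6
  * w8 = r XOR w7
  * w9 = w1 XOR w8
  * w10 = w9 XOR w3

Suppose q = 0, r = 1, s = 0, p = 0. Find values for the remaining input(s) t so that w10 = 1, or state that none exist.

w10 = w9 XOR w3 must be 1, so w9 and w3 differ.
Check with q = 0, r = 1, s = 0, p = 0 and t=1:
w1 = s AND p = 0 AND 0 = 0
w2 = t OR w1 = 1 OR 0 = 1
w3 = NOT w2 = NOT 1 = 0
w4 = NOT w3 = NOT 0 = 1
w5 = NOT w4 = NOT 1 = 0
w6 = w5 OR w1 = 0 OR 0 = 0
w7 = q OR w6 = 0 OR 0 = 0
w8 = r XOR w7 = 1 XOR 0 = 1
w9 = w1 XOR w8 = 0 XOR 1 = 1
w10 = w9 XOR w3 = 1 XOR 0 = 1
So w10 = 1.

t=1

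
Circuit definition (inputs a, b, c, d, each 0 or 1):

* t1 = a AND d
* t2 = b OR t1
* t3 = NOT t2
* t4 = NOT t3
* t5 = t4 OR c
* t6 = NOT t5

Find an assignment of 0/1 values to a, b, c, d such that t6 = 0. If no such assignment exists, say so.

t6 = NOT t5 must be 0, so t5 = 1.
t5 = t4 OR c must be 1, so at least one of t4, c is 1.
Check with a=0, b=0, c=1, d=0:
t1 = a AND d = 0 AND 0 = 0
t2 = b OR t1 = 0 OR 0 = 0
t3 = NOT t2 = NOT 0 = 1
t4 = NOT t3 = NOT 1 = 0
t5 = t4 OR c = 0 OR 1 = 1
t6 = NOT t5 = NOT 1 = 0
So t6 = 0 as required.

a=0, b=0, c=1, d=0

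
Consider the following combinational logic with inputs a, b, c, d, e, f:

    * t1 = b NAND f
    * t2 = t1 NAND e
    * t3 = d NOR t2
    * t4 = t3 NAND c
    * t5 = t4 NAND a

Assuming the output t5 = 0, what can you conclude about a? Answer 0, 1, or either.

t5 = t4 NAND a must be 0, so both t4 = 1 and a = 1.
t4 = t3 NAND c must be 1, so at least one of t3, c is 0.
Every assignment with t5 = 0 has a = 1; there are 29 such assignment(s).

1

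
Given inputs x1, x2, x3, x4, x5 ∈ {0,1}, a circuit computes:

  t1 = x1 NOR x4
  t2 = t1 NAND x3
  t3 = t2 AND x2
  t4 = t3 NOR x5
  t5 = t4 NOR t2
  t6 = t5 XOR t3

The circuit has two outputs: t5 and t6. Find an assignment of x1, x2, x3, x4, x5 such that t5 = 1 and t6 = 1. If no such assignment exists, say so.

Check with x1=0 x2=0 x3=1 x4=0 x5=1:
t1 = x1 NOR x4 = 0 NOR 0 = 1
t2 = t1 NAND x3 = 1 NAND 1 = 0
t3 = t2 AND x2 = 0 AND 0 = 0
t4 = t3 NOR x5 = 0 NOR 1 = 0
t5 = t4 NOR t2 = 0 NOR 0 = 1
t6 = t5 XOR t3 = 1 XOR 0 = 1
So t5 = 1 and t6 = 1.

x1=0 x2=0 x3=1 x4=0 x5=1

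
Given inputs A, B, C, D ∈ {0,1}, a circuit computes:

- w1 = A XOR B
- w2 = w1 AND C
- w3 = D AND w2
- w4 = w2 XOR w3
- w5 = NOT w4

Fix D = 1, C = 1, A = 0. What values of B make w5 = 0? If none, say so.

no solution exists

With D = 1, C = 1, A = 0 fixed, none of the 2 settings of B give w5 = 0.
For example, with B=0:
w1 = A XOR B = 0 XOR 0 = 0
w2 = w1 AND C = 0 AND 1 = 0
w3 = D AND w2 = 1 AND 0 = 0
w4 = w2 XOR w3 = 0 XOR 0 = 0
w5 = NOT w4 = NOT 0 = 1
giving w5 = 1 ≠ 0.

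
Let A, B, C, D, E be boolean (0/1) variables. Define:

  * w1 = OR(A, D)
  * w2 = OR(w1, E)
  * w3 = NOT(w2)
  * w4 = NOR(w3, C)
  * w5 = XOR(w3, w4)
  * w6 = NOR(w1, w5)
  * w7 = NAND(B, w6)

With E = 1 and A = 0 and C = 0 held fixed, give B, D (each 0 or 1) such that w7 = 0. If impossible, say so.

no solution exists

With E = 1 and A = 0 and C = 0 fixed, none of the 4 settings of B, D give w7 = 0.
For example, with B=0, D=0:
w1 = OR(A, D) = OR(0, 0) = 0
w2 = OR(w1, E) = OR(0, 1) = 1
w3 = NOT(w2) = NOT 1 = 0
w4 = NOR(w3, C) = NOR(0, 0) = 1
w5 = XOR(w3, w4) = XOR(0, 1) = 1
w6 = NOR(w1, w5) = NOR(0, 1) = 0
w7 = NAND(B, w6) = NAND(0, 0) = 1
giving w7 = 1 ≠ 0.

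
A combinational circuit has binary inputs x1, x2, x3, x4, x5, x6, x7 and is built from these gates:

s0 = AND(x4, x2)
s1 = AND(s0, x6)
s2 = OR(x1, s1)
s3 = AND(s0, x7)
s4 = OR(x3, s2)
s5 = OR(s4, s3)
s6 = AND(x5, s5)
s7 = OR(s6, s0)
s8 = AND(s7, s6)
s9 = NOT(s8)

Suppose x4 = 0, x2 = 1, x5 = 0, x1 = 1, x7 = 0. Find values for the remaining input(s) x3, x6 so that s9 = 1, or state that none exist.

x3=1, x6=0

Check with x4 = 0, x2 = 1, x5 = 0, x1 = 1, x7 = 0 and x3=1, x6=0:
s0 = AND(x4, x2) = AND(0, 1) = 0
s1 = AND(s0, x6) = AND(0, 0) = 0
s2 = OR(x1, s1) = OR(1, 0) = 1
s3 = AND(s0, x7) = AND(0, 0) = 0
s4 = OR(x3, s2) = OR(1, 1) = 1
s5 = OR(s4, s3) = OR(1, 0) = 1
s6 = AND(x5, s5) = AND(0, 1) = 0
s7 = OR(s6, s0) = OR(0, 0) = 0
s8 = AND(s7, s6) = AND(0, 0) = 0
s9 = NOT(s8) = NOT 0 = 1
So s9 = 1.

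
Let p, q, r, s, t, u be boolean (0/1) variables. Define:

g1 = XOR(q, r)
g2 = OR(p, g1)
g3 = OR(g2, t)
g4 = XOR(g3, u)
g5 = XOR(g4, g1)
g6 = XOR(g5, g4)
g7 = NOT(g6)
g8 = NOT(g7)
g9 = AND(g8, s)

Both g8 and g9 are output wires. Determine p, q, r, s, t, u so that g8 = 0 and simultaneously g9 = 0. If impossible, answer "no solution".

p=0 q=0 r=0 s=1 t=1 u=0

Check with p=0 q=0 r=0 s=1 t=1 u=0:
g1 = XOR(q, r) = XOR(0, 0) = 0
g2 = OR(p, g1) = OR(0, 0) = 0
g3 = OR(g2, t) = OR(0, 1) = 1
g4 = XOR(g3, u) = XOR(1, 0) = 1
g5 = XOR(g4, g1) = XOR(1, 0) = 1
g6 = XOR(g5, g4) = XOR(1, 1) = 0
g7 = NOT(g6) = NOT 0 = 1
g8 = NOT(g7) = NOT 1 = 0
g9 = AND(g8, s) = AND(0, 1) = 0
So g8 = 0 and g9 = 0.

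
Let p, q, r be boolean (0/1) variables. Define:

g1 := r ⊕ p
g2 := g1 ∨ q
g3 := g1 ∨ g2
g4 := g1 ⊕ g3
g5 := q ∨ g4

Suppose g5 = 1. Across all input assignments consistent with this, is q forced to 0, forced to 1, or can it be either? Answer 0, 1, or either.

g5 = q ∨ g4 must be 1, so at least one of q, g4 is 1.
Every assignment with g5 = 1 has q = 1; there are 4 such assignment(s).
  p=0, q=1, r=0
  p=0, q=1, r=1
  p=1, q=1, r=0
  p=1, q=1, r=1

1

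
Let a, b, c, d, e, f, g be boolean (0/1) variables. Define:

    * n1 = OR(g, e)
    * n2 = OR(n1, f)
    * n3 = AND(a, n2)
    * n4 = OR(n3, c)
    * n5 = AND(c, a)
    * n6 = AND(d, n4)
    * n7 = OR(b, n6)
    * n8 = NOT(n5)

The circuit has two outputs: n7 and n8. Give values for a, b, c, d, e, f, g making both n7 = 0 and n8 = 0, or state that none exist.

a=1 b=0 c=1 d=0 e=1 f=0 g=0

Check with a=1 b=0 c=1 d=0 e=1 f=0 g=0:
n1 = OR(g, e) = OR(0, 1) = 1
n2 = OR(n1, f) = OR(1, 0) = 1
n3 = AND(a, n2) = AND(1, 1) = 1
n4 = OR(n3, c) = OR(1, 1) = 1
n5 = AND(c, a) = AND(1, 1) = 1
n6 = AND(d, n4) = AND(0, 1) = 0
n7 = OR(b, n6) = OR(0, 0) = 0
n8 = NOT(n5) = NOT 1 = 0
So n7 = 0 and n8 = 0.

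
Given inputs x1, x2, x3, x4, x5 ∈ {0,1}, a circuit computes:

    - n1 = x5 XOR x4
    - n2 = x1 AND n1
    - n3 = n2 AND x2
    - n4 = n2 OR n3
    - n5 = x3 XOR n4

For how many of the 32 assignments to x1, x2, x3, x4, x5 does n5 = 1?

16

n5 = x3 XOR n4 must be 1, so x3 and n4 differ.
Enumerating the 32 input combinations, 16 give n5 = 1 and 16 give n5 = 0.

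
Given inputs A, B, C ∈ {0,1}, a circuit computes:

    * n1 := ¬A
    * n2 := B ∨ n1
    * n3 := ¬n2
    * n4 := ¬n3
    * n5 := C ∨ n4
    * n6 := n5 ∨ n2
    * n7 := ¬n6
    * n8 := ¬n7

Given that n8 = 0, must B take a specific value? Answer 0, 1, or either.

n8 = ¬n7 must be 0, so n7 = 1.
n7 = ¬n6 must be 1, so n6 = 0.
Every assignment with n8 = 0 has B = 0; there are 1 such assignment(s).
  A=1, B=0, C=0

0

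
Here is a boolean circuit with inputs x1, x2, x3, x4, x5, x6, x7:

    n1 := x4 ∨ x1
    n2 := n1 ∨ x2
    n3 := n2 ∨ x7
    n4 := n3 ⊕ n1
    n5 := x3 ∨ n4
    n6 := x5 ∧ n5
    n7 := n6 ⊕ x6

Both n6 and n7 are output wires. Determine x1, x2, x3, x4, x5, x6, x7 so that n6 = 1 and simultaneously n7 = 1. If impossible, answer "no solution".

x1=0 x2=1 x3=1 x4=0 x5=1 x6=0 x7=1

Check with x1=0 x2=1 x3=1 x4=0 x5=1 x6=0 x7=1:
n1 = x4 ∨ x1 = 0 ∨ 0 = 0
n2 = n1 ∨ x2 = 0 ∨ 1 = 1
n3 = n2 ∨ x7 = 1 ∨ 1 = 1
n4 = n3 ⊕ n1 = 1 ⊕ 0 = 1
n5 = x3 ∨ n4 = 1 ∨ 1 = 1
n6 = x5 ∧ n5 = 1 ∧ 1 = 1
n7 = n6 ⊕ x6 = 1 ⊕ 0 = 1
So n6 = 1 and n7 = 1.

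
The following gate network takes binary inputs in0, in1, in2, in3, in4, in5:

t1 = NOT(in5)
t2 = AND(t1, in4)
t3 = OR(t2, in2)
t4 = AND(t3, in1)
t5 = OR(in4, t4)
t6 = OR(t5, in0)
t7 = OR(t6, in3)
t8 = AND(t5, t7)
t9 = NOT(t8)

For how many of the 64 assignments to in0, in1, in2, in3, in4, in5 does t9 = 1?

24

t9 = NOT(t8) must be 1, so t8 = 0.
t8 = AND(t5, t7) must be 0, so at least one of t5, t7 is 0.
Enumerating the 64 input combinations, 24 give t9 = 1 and 40 give t9 = 0.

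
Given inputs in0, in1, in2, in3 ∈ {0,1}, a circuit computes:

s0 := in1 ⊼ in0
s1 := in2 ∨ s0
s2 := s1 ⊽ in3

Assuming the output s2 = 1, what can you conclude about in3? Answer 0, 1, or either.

s2 = s1 ⊽ in3 must be 1, so both s1 = 0 and in3 = 0.
Every assignment with s2 = 1 has in3 = 0; there are 1 such assignment(s).
  in0=1, in1=1, in2=0, in3=0

0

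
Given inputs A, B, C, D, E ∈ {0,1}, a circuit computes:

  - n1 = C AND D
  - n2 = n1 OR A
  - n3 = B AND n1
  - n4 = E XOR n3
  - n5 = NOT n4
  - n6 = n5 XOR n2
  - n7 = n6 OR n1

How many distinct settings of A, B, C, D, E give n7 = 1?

20

n7 = n6 OR n1 must be 1, so at least one of n6, n1 is 1.
Enumerating the 32 input combinations, 20 give n7 = 1 and 12 give n7 = 0.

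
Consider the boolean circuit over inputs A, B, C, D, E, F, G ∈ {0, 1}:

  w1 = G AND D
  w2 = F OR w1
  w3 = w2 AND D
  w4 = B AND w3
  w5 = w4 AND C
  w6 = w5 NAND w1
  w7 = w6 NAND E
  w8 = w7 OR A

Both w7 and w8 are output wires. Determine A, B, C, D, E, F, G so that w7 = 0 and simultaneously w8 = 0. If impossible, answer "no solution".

Check with A=0, B=1, C=0, D=1, E=1, F=1, G=0:
w1 = G AND D = 0 AND 1 = 0
w2 = F OR w1 = 1 OR 0 = 1
w3 = w2 AND D = 1 AND 1 = 1
w4 = B AND w3 = 1 AND 1 = 1
w5 = w4 AND C = 1 AND 0 = 0
w6 = w5 NAND w1 = 0 NAND 0 = 1
w7 = w6 NAND E = 1 NAND 1 = 0
w8 = w7 OR A = 0 OR 0 = 0
So w7 = 0 and w8 = 0.

A=0, B=1, C=0, D=1, E=1, F=1, G=0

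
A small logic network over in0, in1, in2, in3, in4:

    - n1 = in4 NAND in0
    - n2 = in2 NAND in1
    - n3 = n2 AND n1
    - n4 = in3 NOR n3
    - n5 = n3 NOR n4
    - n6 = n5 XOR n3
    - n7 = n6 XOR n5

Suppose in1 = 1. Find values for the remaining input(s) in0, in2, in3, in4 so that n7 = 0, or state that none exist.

in0=0, in2=1, in3=0, in4=1

Check with in1 = 1 and in0=0, in2=1, in3=0, in4=1:
n1 = in4 NAND in0 = 1 NAND 0 = 1
n2 = in2 NAND in1 = 1 NAND 1 = 0
n3 = n2 AND n1 = 0 AND 1 = 0
n4 = in3 NOR n3 = 0 NOR 0 = 1
n5 = n3 NOR n4 = 0 NOR 1 = 0
n6 = n5 XOR n3 = 0 XOR 0 = 0
n7 = n6 XOR n5 = 0 XOR 0 = 0
So n7 = 0.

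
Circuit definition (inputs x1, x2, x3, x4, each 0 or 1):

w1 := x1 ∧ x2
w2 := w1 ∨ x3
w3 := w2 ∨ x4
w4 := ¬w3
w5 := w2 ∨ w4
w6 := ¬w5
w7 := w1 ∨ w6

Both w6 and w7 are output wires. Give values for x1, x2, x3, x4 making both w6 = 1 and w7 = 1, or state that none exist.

x1=0 x2=1 x3=0 x4=1

Check with x1=0 x2=1 x3=0 x4=1:
w1 = x1 ∧ x2 = 0 ∧ 1 = 0
w2 = w1 ∨ x3 = 0 ∨ 0 = 0
w3 = w2 ∨ x4 = 0 ∨ 1 = 1
w4 = ¬w3 = ¬1 = 0
w5 = w2 ∨ w4 = 0 ∨ 0 = 0
w6 = ¬w5 = ¬0 = 1
w7 = w1 ∨ w6 = 0 ∨ 1 = 1
So w6 = 1 and w7 = 1.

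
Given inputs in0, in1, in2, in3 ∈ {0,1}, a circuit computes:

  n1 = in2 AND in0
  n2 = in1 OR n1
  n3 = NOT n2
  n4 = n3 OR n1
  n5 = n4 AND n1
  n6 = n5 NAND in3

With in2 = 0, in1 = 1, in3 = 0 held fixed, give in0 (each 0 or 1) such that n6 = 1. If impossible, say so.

n6 = n5 NAND in3 must be 1, so at least one of n5, in3 is 0.
Check with in2 = 0, in1 = 1, in3 = 0 and in0=1:
n1 = in2 AND in0 = 0 AND 1 = 0
n2 = in1 OR n1 = 1 OR 0 = 1
n3 = NOT n2 = NOT 1 = 0
n4 = n3 OR n1 = 0 OR 0 = 0
n5 = n4 AND n1 = 0 AND 0 = 0
n6 = n5 NAND in3 = 0 NAND 0 = 1
So n6 = 1.

in0=1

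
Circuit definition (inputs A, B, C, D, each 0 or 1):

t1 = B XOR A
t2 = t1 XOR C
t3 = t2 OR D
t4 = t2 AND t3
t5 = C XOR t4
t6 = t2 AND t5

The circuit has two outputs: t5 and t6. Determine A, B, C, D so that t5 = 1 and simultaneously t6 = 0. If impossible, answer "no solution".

A=1, B=0, C=1, D=1

Check with A=1, B=0, C=1, D=1:
t1 = B XOR A = 0 XOR 1 = 1
t2 = t1 XOR C = 1 XOR 1 = 0
t3 = t2 OR D = 0 OR 1 = 1
t4 = t2 AND t3 = 0 AND 1 = 0
t5 = C XOR t4 = 1 XOR 0 = 1
t6 = t2 AND t5 = 0 AND 1 = 0
So t5 = 1 and t6 = 0.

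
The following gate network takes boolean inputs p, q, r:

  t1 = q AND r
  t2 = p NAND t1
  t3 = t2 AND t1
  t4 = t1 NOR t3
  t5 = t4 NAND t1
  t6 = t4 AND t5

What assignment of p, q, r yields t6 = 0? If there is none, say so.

p=0 q=1 r=1

t6 = t4 AND t5 must be 0, so at least one of t4, t5 is 0.
Check with p=0 q=1 r=1:
t1 = q AND r = 1 AND 1 = 1
t2 = p NAND t1 = 0 NAND 1 = 1
t3 = t2 AND t1 = 1 AND 1 = 1
t4 = t1 NOR t3 = 1 NOR 1 = 0
t5 = t4 NAND t1 = 0 NAND 1 = 1
t6 = t4 AND t5 = 0 AND 1 = 0
So t6 = 0 as required.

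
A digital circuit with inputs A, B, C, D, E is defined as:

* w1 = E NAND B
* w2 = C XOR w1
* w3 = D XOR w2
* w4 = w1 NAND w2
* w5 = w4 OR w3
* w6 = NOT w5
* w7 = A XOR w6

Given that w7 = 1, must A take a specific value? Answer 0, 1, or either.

either

Both values of A occur among assignments with w7 = 1:
  A=0: A=0, B=0, C=0, D=1, E=0
  A=1: A=1, B=0, C=0, D=0, E=0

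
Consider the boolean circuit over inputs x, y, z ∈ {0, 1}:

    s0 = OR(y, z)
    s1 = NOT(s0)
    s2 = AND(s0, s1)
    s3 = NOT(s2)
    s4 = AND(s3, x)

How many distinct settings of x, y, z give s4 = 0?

s4 = AND(s3, x) must be 0, so at least one of s3, x is 0.
Enumerating the 8 input combinations, 4 give s4 = 0 and 4 give s4 = 1.

4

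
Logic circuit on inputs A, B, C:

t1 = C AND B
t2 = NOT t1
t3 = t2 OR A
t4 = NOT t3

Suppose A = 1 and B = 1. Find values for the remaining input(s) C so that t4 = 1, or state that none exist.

no solution exists

With A = 1 and B = 1 fixed, none of the 2 settings of C give t4 = 1.
For example, with C=1:
t1 = C AND B = 1 AND 1 = 1
t2 = NOT t1 = NOT 1 = 0
t3 = t2 OR A = 0 OR 1 = 1
t4 = NOT t3 = NOT 1 = 0
giving t4 = 0 ≠ 1.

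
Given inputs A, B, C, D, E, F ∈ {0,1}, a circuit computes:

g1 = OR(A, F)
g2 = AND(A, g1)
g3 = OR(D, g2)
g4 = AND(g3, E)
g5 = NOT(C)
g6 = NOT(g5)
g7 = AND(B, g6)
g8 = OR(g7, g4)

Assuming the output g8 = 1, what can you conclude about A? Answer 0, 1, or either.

either

Both values of A occur among assignments with g8 = 1:
  A=0: A=0, B=0, C=0, D=1, E=1, F=0
  A=1: A=1, B=0, C=0, D=0, E=1, F=0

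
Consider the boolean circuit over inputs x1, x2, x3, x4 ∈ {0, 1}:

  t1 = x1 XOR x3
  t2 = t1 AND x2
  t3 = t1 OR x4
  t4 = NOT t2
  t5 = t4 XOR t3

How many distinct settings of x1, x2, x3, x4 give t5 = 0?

8

t5 = t4 XOR t3 must be 0, so t4 and t3 are equal.
Enumerating the 16 input combinations, 8 give t5 = 0 and 8 give t5 = 1.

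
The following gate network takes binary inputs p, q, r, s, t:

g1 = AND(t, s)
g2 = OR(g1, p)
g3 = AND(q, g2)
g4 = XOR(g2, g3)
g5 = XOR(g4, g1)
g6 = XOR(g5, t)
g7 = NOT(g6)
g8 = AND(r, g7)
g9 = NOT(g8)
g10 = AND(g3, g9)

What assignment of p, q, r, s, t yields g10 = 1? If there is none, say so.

g10 = AND(g3, g9) must be 1, so both g3 = 1 and g9 = 1.
g3 = AND(q, g2) must be 1, so both q = 1 and g2 = 1.
Check with p=1, q=1, r=0, s=1, t=1:
g1 = AND(t, s) = AND(1, 1) = 1
g2 = OR(g1, p) = OR(1, 1) = 1
g3 = AND(q, g2) = AND(1, 1) = 1
g4 = XOR(g2, g3) = XOR(1, 1) = 0
g5 = XOR(g4, g1) = XOR(0, 1) = 1
g6 = XOR(g5, t) = XOR(1, 1) = 0
g7 = NOT(g6) = NOT 0 = 1
g8 = AND(r, g7) = AND(0, 1) = 0
g9 = NOT(g8) = NOT 0 = 1
g10 = AND(g3, g9) = AND(1, 1) = 1
So g10 = 1 as required.

p=1, q=1, r=0, s=1, t=1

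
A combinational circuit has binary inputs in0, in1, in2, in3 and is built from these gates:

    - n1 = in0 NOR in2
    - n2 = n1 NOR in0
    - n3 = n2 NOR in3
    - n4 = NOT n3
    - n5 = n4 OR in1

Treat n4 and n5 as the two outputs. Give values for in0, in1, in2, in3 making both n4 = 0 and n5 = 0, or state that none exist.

Check with in0=0, in1=0, in2=0, in3=0:
n1 = in0 NOR in2 = 0 NOR 0 = 1
n2 = n1 NOR in0 = 1 NOR 0 = 0
n3 = n2 NOR in3 = 0 NOR 0 = 1
n4 = NOT n3 = NOT 1 = 0
n5 = n4 OR in1 = 0 OR 0 = 0
So n4 = 0 and n5 = 0.

in0=0, in1=0, in2=0, in3=0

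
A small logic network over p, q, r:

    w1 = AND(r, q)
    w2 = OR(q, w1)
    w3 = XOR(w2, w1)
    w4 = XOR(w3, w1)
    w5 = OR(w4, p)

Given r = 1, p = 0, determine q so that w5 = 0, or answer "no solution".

q=0

w5 = OR(w4, p) must be 0, so both w4 = 0 and p = 0.
Check with r = 1, p = 0 and q=0:
w1 = AND(r, q) = AND(1, 0) = 0
w2 = OR(q, w1) = OR(0, 0) = 0
w3 = XOR(w2, w1) = XOR(0, 0) = 0
w4 = XOR(w3, w1) = XOR(0, 0) = 0
w5 = OR(w4, p) = OR(0, 0) = 0
So w5 = 0.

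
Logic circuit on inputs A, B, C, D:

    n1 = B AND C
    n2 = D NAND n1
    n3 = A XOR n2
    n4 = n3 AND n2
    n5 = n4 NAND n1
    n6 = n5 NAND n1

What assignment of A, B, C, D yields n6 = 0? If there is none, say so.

n6 = n5 NAND n1 must be 0, so both n5 = 1 and n1 = 1.
n5 = n4 NAND n1 must be 1, so at least one of n4, n1 is 0.
Check with A=1 B=1 C=1 D=0:
n1 = B AND C = 1 AND 1 = 1
n2 = D NAND n1 = 0 NAND 1 = 1
n3 = A XOR n2 = 1 XOR 1 = 0
n4 = n3 AND n2 = 0 AND 1 = 0
n5 = n4 NAND n1 = 0 NAND 1 = 1
n6 = n5 NAND n1 = 1 NAND 1 = 0
So n6 = 0 as required.

A=1 B=1 C=1 D=0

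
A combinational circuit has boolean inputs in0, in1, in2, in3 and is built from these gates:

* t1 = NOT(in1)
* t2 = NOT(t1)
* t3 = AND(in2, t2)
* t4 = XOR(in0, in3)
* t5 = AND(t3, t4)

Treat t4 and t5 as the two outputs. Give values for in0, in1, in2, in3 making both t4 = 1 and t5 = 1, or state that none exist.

in0=0, in1=1, in2=1, in3=1

Check with in0=0, in1=1, in2=1, in3=1:
t1 = NOT(in1) = NOT 1 = 0
t2 = NOT(t1) = NOT 0 = 1
t3 = AND(in2, t2) = AND(1, 1) = 1
t4 = XOR(in0, in3) = XOR(0, 1) = 1
t5 = AND(t3, t4) = AND(1, 1) = 1
So t4 = 1 and t5 = 1.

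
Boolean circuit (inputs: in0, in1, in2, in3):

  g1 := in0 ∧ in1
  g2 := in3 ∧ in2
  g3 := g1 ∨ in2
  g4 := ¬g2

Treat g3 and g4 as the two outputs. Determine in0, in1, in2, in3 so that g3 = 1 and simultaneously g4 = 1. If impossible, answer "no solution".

Check with in0=0, in1=1, in2=1, in3=0:
g1 = in0 ∧ in1 = 0 ∧ 1 = 0
g2 = in3 ∧ in2 = 0 ∧ 1 = 0
g3 = g1 ∨ in2 = 0 ∨ 1 = 1
g4 = ¬g2 = ¬0 = 1
So g3 = 1 and g4 = 1.

in0=0, in1=1, in2=1, in3=0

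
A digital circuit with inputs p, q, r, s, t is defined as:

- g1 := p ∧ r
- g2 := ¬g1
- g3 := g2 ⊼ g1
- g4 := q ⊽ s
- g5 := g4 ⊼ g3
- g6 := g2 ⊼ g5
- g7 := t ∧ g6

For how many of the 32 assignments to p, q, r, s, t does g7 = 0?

25

g7 = t ∧ g6 must be 0, so at least one of t, g6 is 0.
Enumerating the 32 input combinations, 25 give g7 = 0 and 7 give g7 = 1.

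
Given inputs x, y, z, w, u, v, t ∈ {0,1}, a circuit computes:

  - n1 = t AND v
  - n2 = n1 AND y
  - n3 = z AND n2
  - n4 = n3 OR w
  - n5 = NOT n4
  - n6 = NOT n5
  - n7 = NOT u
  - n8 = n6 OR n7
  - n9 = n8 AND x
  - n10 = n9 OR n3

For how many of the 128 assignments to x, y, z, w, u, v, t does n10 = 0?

75

n10 = n9 OR n3 must be 0, so both n9 = 0 and n3 = 0.
Enumerating the 128 input combinations, 75 give n10 = 0 and 53 give n10 = 1.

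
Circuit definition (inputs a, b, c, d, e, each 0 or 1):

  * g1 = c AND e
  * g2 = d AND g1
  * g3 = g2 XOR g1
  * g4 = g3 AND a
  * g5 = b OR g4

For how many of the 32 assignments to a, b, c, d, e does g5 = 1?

17

g5 = b OR g4 must be 1, so at least one of b, g4 is 1.
Enumerating the 32 input combinations, 17 give g5 = 1 and 15 give g5 = 0.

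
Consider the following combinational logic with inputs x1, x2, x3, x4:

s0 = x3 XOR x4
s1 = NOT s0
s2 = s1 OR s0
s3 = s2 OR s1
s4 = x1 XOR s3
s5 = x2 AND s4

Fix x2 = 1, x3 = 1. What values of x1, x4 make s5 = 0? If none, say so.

x1=1, x4=0

Check with x2 = 1, x3 = 1 and x1=1, x4=0:
s0 = x3 XOR x4 = 1 XOR 0 = 1
s1 = NOT s0 = NOT 1 = 0
s2 = s1 OR s0 = 0 OR 1 = 1
s3 = s2 OR s1 = 1 OR 0 = 1
s4 = x1 XOR s3 = 1 XOR 1 = 0
s5 = x2 AND s4 = 1 AND 0 = 0
So s5 = 0.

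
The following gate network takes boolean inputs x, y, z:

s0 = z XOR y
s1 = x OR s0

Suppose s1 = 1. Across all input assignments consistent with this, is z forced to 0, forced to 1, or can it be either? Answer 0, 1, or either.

Both values of z occur among assignments with s1 = 1:
  z=0: x=0, y=1, z=0
  z=1: x=0, y=0, z=1

either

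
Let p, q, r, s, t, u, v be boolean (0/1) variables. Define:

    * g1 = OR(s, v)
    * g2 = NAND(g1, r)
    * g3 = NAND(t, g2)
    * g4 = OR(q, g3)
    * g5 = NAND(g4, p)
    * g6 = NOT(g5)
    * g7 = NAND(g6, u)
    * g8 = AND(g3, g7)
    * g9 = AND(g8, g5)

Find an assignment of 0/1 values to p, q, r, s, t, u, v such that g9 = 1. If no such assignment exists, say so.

p=0, q=0, r=1, s=0, t=1, u=1, v=1

g9 = AND(g8, g5) must be 1, so both g8 = 1 and g5 = 1.
g8 = AND(g3, g7) must be 1, so both g3 = 1 and g7 = 1.
g5 = NAND(g4, p) must be 1, so at least one of g4, p is 0.
Check with p=0, q=0, r=1, s=0, t=1, u=1, v=1:
g1 = OR(s, v) = OR(0, 1) = 1
g2 = NAND(g1, r) = NAND(1, 1) = 0
g3 = NAND(t, g2) = NAND(1, 0) = 1
g4 = OR(q, g3) = OR(0, 1) = 1
g5 = NAND(g4, p) = NAND(1, 0) = 1
g6 = NOT(g5) = NOT 1 = 0
g7 = NAND(g6, u) = NAND(0, 1) = 1
g8 = AND(g3, g7) = AND(1, 1) = 1
g9 = AND(g8, g5) = AND(1, 1) = 1
So g9 = 1 as required.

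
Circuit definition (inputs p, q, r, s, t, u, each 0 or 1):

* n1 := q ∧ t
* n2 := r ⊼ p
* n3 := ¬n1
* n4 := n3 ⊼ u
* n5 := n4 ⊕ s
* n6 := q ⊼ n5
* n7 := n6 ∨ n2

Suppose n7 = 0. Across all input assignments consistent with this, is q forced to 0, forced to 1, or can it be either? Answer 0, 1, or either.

n7 = n6 ∨ n2 must be 0, so both n6 = 0 and n2 = 0.
n6 = q ⊼ n5 must be 0, so both q = 1 and n5 = 1.
n2 = r ⊼ p must be 0, so both r = 1 and p = 1.
Every assignment with n7 = 0 has q = 1; there are 4 such assignment(s).
  p=1, q=1, r=1, s=0, t=0, u=0
  p=1, q=1, r=1, s=0, t=1, u=0
  p=1, q=1, r=1, s=0, t=1, u=1
  p=1, q=1, r=1, s=1, t=0, u=1

1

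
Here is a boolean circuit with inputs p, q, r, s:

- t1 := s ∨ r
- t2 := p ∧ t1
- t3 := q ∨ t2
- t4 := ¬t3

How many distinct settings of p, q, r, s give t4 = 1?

5

t4 = ¬t3 must be 1, so t3 = 0.
t3 = q ∨ t2 must be 0, so both q = 0 and t2 = 0.
t2 = p ∧ t1 must be 0, so at least one of p, t1 is 0.
Satisfying assignments:
  p=0, q=0, r=0, s=0
  p=0, q=0, r=0, s=1
  p=0, q=0, r=1, s=0
  p=0, q=0, r=1, s=1
  p=1, q=0, r=0, s=0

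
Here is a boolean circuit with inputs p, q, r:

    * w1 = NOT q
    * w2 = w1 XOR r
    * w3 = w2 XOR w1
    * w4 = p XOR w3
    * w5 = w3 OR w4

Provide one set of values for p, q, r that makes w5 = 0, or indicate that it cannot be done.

p=0, q=1, r=0

Check with p=0, q=1, r=0:
w1 = NOT q = NOT 1 = 0
w2 = w1 XOR r = 0 XOR 0 = 0
w3 = w2 XOR w1 = 0 XOR 0 = 0
w4 = p XOR w3 = 0 XOR 0 = 0
w5 = w3 OR w4 = 0 OR 0 = 0
So w5 = 0 as required.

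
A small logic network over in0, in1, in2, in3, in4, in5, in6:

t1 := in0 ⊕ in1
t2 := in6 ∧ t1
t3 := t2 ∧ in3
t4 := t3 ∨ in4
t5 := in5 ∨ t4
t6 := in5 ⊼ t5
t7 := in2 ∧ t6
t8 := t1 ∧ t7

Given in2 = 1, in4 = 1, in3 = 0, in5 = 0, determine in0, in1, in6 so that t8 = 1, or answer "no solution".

in0=0, in1=1, in6=1

t8 = t1 ∧ t7 must be 1, so both t1 = 1 and t7 = 1.
Check with in2 = 1, in4 = 1, in3 = 0, in5 = 0 and in0=0, in1=1, in6=1:
t1 = in0 ⊕ in1 = 0 ⊕ 1 = 1
t2 = in6 ∧ t1 = 1 ∧ 1 = 1
t3 = t2 ∧ in3 = 1 ∧ 0 = 0
t4 = t3 ∨ in4 = 0 ∨ 1 = 1
t5 = in5 ∨ t4 = 0 ∨ 1 = 1
t6 = in5 ⊼ t5 = 0 ⊼ 1 = 1
t7 = in2 ∧ t6 = 1 ∧ 1 = 1
t8 = t1 ∧ t7 = 1 ∧ 1 = 1
So t8 = 1.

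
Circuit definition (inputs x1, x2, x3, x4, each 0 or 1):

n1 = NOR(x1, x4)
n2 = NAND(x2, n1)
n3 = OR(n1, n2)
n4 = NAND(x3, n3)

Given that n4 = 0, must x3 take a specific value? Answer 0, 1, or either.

n4 = NAND(x3, n3) must be 0, so both x3 = 1 and n3 = 1.
n3 = OR(n1, n2) must be 1, so at least one of n1, n2 is 1.
Every assignment with n4 = 0 has x3 = 1; there are 8 such assignment(s).

1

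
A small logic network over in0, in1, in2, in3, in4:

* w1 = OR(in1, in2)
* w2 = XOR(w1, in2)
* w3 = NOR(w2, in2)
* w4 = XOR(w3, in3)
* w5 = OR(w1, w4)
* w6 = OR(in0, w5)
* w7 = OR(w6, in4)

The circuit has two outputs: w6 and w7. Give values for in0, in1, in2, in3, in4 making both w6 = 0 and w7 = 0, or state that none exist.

in0=0 in1=0 in2=0 in3=1 in4=0

Check with in0=0 in1=0 in2=0 in3=1 in4=0:
w1 = OR(in1, in2) = OR(0, 0) = 0
w2 = XOR(w1, in2) = XOR(0, 0) = 0
w3 = NOR(w2, in2) = NOR(0, 0) = 1
w4 = XOR(w3, in3) = XOR(1, 1) = 0
w5 = OR(w1, w4) = OR(0, 0) = 0
w6 = OR(in0, w5) = OR(0, 0) = 0
w7 = OR(w6, in4) = OR(0, 0) = 0
So w6 = 0 and w7 = 0.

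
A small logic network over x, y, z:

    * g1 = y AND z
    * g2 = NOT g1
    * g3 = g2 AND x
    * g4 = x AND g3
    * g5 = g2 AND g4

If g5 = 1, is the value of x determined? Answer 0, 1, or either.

1

g5 = g2 AND g4 must be 1, so both g2 = 1 and g4 = 1.
Every assignment with g5 = 1 has x = 1; there are 3 such assignment(s).
  x=1, y=0, z=0
  x=1, y=0, z=1
  x=1, y=1, z=0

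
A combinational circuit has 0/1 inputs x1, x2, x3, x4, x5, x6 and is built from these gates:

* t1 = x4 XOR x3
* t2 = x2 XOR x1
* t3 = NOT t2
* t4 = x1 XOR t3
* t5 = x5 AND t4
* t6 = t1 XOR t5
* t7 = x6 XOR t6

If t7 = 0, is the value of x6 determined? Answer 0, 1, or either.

either

Both values of x6 occur among assignments with t7 = 0:
  x6=0: x1=0, x2=0, x3=0, x4=0, x5=0, x6=0
  x6=1: x1=0, x2=0, x3=0, x4=0, x5=1, x6=1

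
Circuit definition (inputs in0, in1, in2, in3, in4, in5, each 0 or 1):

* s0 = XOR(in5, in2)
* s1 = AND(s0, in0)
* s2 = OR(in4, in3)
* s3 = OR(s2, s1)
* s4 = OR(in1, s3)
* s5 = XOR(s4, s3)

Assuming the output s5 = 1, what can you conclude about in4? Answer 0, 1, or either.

s5 = XOR(s4, s3) must be 1, so s4 and s3 differ.
Every assignment with s5 = 1 has in4 = 0; there are 6 such assignment(s).

0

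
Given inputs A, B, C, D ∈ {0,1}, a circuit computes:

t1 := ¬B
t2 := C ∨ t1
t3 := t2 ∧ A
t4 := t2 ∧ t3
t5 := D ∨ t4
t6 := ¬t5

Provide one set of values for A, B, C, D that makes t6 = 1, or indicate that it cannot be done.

A=0, B=1, C=0, D=0

Check with A=0, B=1, C=0, D=0:
t1 = ¬B = ¬1 = 0
t2 = C ∨ t1 = 0 ∨ 0 = 0
t3 = t2 ∧ A = 0 ∧ 0 = 0
t4 = t2 ∧ t3 = 0 ∧ 0 = 0
t5 = D ∨ t4 = 0 ∨ 0 = 0
t6 = ¬t5 = ¬0 = 1
So t6 = 1 as required.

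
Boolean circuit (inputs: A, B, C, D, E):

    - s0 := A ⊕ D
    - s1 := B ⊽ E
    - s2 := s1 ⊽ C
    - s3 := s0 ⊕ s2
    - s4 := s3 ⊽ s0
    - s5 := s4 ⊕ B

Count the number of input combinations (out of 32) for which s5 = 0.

s5 = s4 ⊕ B must be 0, so s4 and B are equal.
Enumerating the 32 input combinations, 14 give s5 = 0 and 18 give s5 = 1.

14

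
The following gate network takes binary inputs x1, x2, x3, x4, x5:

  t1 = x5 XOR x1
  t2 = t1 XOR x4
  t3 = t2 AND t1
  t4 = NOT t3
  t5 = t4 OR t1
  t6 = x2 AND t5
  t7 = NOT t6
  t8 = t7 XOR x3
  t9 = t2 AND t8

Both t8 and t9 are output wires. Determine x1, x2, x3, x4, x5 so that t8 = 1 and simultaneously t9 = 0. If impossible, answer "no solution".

Check with x1=0, x2=0, x3=0, x4=1, x5=1:
t1 = x5 XOR x1 = 1 XOR 0 = 1
t2 = t1 XOR x4 = 1 XOR 1 = 0
t3 = t2 AND t1 = 0 AND 1 = 0
t4 = NOT t3 = NOT 0 = 1
t5 = t4 OR t1 = 1 OR 1 = 1
t6 = x2 AND t5 = 0 AND 1 = 0
t7 = NOT t6 = NOT 0 = 1
t8 = t7 XOR x3 = 1 XOR 0 = 1
t9 = t2 AND t8 = 0 AND 1 = 0
So t8 = 1 and t9 = 0.

x1=0, x2=0, x3=0, x4=1, x5=1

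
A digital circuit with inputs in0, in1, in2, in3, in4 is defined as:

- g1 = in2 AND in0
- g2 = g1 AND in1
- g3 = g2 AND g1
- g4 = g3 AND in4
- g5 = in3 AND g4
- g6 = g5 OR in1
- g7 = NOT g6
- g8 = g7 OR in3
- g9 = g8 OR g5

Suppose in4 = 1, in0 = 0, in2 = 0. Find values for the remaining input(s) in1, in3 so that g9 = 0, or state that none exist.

g9 = g8 OR g5 must be 0, so both g8 = 0 and g5 = 0.
Check with in4 = 1, in0 = 0, in2 = 0 and in1=1, in3=0:
g1 = in2 AND in0 = 0 AND 0 = 0
g2 = g1 AND in1 = 0 AND 1 = 0
g3 = g2 AND g1 = 0 AND 0 = 0
g4 = g3 AND in4 = 0 AND 1 = 0
g5 = in3 AND g4 = 0 AND 0 = 0
g6 = g5 OR in1 = 0 OR 1 = 1
g7 = NOT g6 = NOT 1 = 0
g8 = g7 OR in3 = 0 OR 0 = 0
g9 = g8 OR g5 = 0 OR 0 = 0
So g9 = 0.

in1=1, in3=0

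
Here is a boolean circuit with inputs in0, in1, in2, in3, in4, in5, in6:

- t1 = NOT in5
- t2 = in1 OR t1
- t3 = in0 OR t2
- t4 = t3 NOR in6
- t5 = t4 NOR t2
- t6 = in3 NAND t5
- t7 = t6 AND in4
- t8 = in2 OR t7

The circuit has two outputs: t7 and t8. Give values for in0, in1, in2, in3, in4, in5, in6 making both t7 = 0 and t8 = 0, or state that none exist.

in0=0, in1=0, in2=0, in3=1, in4=0, in5=0, in6=0

Check with in0=0, in1=0, in2=0, in3=1, in4=0, in5=0, in6=0:
t1 = NOT in5 = NOT 0 = 1
t2 = in1 OR t1 = 0 OR 1 = 1
t3 = in0 OR t2 = 0 OR 1 = 1
t4 = t3 NOR in6 = 1 NOR 0 = 0
t5 = t4 NOR t2 = 0 NOR 1 = 0
t6 = in3 NAND t5 = 1 NAND 0 = 1
t7 = t6 AND in4 = 1 AND 0 = 0
t8 = in2 OR t7 = 0 OR 0 = 0
So t7 = 0 and t8 = 0.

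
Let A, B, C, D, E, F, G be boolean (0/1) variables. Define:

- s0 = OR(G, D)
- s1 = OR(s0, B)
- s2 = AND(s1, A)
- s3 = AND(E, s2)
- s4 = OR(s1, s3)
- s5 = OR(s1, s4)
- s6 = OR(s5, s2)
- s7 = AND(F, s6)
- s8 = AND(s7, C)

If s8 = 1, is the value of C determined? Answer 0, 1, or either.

1

s8 = AND(s7, C) must be 1, so both s7 = 1 and C = 1.
s7 = AND(F, s6) must be 1, so both F = 1 and s6 = 1.
s6 = OR(s5, s2) must be 1, so at least one of s5, s2 is 1.
Every assignment with s8 = 1 has C = 1; there are 28 such assignment(s).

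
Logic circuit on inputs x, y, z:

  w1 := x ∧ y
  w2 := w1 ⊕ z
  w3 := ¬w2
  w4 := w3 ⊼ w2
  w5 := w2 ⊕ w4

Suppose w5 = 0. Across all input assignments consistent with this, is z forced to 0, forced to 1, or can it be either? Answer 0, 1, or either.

either

Both values of z occur among assignments with w5 = 0:
  z=0: x=1, y=1, z=0
  z=1: x=0, y=0, z=1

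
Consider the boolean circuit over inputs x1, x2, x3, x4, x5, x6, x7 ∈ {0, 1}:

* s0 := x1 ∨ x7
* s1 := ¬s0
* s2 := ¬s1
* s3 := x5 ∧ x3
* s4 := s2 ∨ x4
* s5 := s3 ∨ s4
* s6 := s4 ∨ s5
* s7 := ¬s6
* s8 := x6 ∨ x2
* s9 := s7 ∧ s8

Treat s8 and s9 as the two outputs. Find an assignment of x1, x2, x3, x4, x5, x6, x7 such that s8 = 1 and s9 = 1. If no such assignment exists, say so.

x1=0, x2=1, x3=1, x4=0, x5=0, x6=0, x7=0

Check with x1=0, x2=1, x3=1, x4=0, x5=0, x6=0, x7=0:
s0 = x1 ∨ x7 = 0 ∨ 0 = 0
s1 = ¬s0 = ¬0 = 1
s2 = ¬s1 = ¬1 = 0
s3 = x5 ∧ x3 = 0 ∧ 1 = 0
s4 = s2 ∨ x4 = 0 ∨ 0 = 0
s5 = s3 ∨ s4 = 0 ∨ 0 = 0
s6 = s4 ∨ s5 = 0 ∨ 0 = 0
s7 = ¬s6 = ¬0 = 1
s8 = x6 ∨ x2 = 0 ∨ 1 = 1
s9 = s7 ∧ s8 = 1 ∧ 1 = 1
So s8 = 1 and s9 = 1.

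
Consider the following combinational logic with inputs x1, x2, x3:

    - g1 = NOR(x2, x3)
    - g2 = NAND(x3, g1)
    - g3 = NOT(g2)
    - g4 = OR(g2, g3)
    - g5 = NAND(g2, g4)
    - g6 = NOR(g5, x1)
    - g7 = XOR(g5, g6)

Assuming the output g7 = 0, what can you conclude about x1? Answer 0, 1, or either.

1

g7 = XOR(g5, g6) must be 0, so g5 and g6 are equal.
Every assignment with g7 = 0 has x1 = 1; there are 4 such assignment(s).
  x1=1, x2=0, x3=0
  x1=1, x2=0, x3=1
  x1=1, x2=1, x3=0
  x1=1, x2=1, x3=1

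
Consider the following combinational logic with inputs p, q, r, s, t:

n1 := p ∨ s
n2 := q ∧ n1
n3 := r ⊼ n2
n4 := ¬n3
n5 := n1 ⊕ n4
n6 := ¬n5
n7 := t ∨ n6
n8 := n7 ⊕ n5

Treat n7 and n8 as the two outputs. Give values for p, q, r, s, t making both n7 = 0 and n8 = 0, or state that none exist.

no solution exists

Across all 32 input combinations, none give both n7 = 0 and n8 = 0.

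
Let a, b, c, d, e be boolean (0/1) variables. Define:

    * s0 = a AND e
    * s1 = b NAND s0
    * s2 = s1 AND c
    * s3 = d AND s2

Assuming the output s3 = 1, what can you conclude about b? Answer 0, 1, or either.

Both values of b occur among assignments with s3 = 1:
  b=0: a=0, b=0, c=1, d=1, e=0
  b=1: a=0, b=1, c=1, d=1, e=0

either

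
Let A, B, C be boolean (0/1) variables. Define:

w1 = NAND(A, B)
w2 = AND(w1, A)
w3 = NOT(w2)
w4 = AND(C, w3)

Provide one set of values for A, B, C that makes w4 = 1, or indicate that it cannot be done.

w4 = AND(C, w3) must be 1, so both C = 1 and w3 = 1.
w3 = NOT(w2) must be 1, so w2 = 0.
Check with A=0, B=1, C=1:
w1 = NAND(A, B) = NAND(0, 1) = 1
w2 = AND(w1, A) = AND(1, 0) = 0
w3 = NOT(w2) = NOT 0 = 1
w4 = AND(C, w3) = AND(1, 1) = 1
So w4 = 1 as required.

A=0, B=1, C=1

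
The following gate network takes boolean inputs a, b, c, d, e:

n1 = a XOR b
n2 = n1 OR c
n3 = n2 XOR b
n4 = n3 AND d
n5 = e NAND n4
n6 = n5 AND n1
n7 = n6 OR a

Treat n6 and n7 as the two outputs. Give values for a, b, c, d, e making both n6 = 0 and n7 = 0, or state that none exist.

Check with a=0 b=0 c=1 d=1 e=1:
n1 = a XOR b = 0 XOR 0 = 0
n2 = n1 OR c = 0 OR 1 = 1
n3 = n2 XOR b = 1 XOR 0 = 1
n4 = n3 AND d = 1 AND 1 = 1
n5 = e NAND n4 = 1 NAND 1 = 0
n6 = n5 AND n1 = 0 AND 0 = 0
n7 = n6 OR a = 0 OR 0 = 0
So n6 = 0 and n7 = 0.

a=0 b=0 c=1 d=1 e=1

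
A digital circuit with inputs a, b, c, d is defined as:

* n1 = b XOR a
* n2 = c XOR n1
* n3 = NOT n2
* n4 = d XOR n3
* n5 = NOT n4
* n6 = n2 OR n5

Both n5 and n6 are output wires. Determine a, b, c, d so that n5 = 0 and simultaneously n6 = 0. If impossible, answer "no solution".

a=0, b=1, c=1, d=0

Check with a=0, b=1, c=1, d=0:
n1 = b XOR a = 1 XOR 0 = 1
n2 = c XOR n1 = 1 XOR 1 = 0
n3 = NOT n2 = NOT 0 = 1
n4 = d XOR n3 = 0 XOR 1 = 1
n5 = NOT n4 = NOT 1 = 0
n6 = n2 OR n5 = 0 OR 0 = 0
So n5 = 0 and n6 = 0.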